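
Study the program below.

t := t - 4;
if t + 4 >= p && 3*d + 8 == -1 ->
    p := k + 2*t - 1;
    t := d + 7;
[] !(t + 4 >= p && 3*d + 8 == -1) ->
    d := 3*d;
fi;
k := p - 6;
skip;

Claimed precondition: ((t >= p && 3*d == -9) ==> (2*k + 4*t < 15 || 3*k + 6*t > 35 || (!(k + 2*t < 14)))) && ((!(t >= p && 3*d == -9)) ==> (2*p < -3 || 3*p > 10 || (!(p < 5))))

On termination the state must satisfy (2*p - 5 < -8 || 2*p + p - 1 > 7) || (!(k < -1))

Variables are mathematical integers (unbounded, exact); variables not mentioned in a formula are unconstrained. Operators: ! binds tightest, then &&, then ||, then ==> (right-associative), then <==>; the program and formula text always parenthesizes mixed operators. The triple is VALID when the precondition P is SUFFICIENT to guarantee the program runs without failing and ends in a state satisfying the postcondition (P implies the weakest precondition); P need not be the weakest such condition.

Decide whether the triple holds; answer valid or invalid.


Working backward. After the program, the postcondition (2*p - 5 < -8 || 2*p + p - 1 > 7) || (!(k < -1)) must hold; in canonical form it is 2*p < -3 || 3*p > 8 || (!(k < -1)).
Before skip: 2*p < -3 || 3*p > 8 || (!(k < -1))
Before k := p - 6: 2*p < -3 || 3*p > 8 || (!(p < 5))
Then branch requires 2*k + 4*t < -1 || 3*k + 6*t > 11 || (!(k + 2*t < 6)); else branch requires 2*p < -3 || 3*p > 8 || (!(p < 5)).
Before the if: ((t >= p - 4 && 3*d == -9) ==> (2*k + 4*t < -1 || 3*k + 6*t > 11 || (!(k + 2*t < 6)))) && ((!(t >= p - 4 && 3*d == -9)) ==> (2*p < -3 || 3*p > 8 || (!(p < 5))))
Before t := t - 4: ((t >= p && 3*d == -9) ==> (2*k + 4*t < 15 || 3*k + 6*t > 35 || (!(k + 2*t < 14)))) && ((!(t >= p && 3*d == -9)) ==> (2*p < -3 || 3*p > 8 || (!(p < 5))))
The weakest precondition is ((t >= p && 3*d == -9) ==> (2*k + 4*t < 15 || 3*k + 6*t > 35 || (!(k + 2*t < 14)))) && ((!(t >= p && 3*d == -9)) ==> (2*p < -3 || 3*p > 8 || (!(p < 5)))).
Check whether ((t >= p && 3*d == -9) ==> (2*k + 4*t < 15 || 3*k + 6*t > 35 || (!(k + 2*t < 14)))) && ((!(t >= p && 3*d == -9)) ==> (2*p < -3 || 3*p > 10 || (!(p < 5)))) implies it.
Every state satisfying the precondition satisfies the weakest precondition: the implication holds.
Answer: valid


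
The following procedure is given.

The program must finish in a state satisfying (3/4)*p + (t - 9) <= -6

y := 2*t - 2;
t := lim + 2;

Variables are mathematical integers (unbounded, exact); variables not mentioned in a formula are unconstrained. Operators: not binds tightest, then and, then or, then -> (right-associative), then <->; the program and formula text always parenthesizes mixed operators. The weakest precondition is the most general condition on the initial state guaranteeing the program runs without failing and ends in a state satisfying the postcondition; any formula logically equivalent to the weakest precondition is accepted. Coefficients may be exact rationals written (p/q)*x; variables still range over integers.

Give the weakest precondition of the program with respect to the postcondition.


Working backward. After the program, the postcondition (3/4)*p + (t - 9) <= -6 must hold; in canonical form it is (3/4)*p + t <= 3.
Before t := lim + 2: lim + (3/4)*p <= 1
Before y := 2*t - 2: lim + (3/4)*p <= 1
Answer: WP = lim + (3/4)*p <= 1


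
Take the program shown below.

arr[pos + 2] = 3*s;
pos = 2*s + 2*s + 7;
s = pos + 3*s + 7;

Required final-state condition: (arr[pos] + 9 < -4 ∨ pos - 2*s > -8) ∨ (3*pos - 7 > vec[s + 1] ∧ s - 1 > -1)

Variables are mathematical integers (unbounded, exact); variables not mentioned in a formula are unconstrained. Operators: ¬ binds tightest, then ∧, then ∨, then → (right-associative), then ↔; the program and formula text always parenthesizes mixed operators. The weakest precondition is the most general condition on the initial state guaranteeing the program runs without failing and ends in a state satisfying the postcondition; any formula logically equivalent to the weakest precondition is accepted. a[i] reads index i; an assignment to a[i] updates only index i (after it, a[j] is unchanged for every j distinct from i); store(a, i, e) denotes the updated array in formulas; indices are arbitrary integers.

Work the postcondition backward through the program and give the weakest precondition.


Working backward. After the program, the postcondition (arr[pos] + 9 < -4 ∨ pos - 2*s > -8) ∨ (3*pos - 7 > vec[s + 1] ∧ s - 1 > -1) must hold; in canonical form it is arr[pos] < -13 ∨ pos > 2*s - 8 ∨ (3*pos > vec[s + 1] + 7 ∧ s > 0).
Before s := pos + 3*s + 7: arr[pos] < -13 ∨ pos + 6*s < -6 ∨ (3*pos > vec[pos + 3*s + 8] + 7 ∧ pos + 3*s > -7)
Before pos := 2*s + 2*s + 7: arr[4*s + 7] < -13 ∨ 10*s < -13 ∨ (12*s > vec[7*s + 15] - 14 ∧ 7*s > -14)
Before arr[pos + 2] := 3*s: store(arr, pos + 2, 3*s)[4*s + 7] < -13 ∨ 10*s < -13 ∨ (12*s > vec[7*s + 15] - 14 ∧ 7*s > -14)
Answer: WP = store(arr, pos + 2, 3*s)[4*s + 7] < -13 ∨ 10*s < -13 ∨ (12*s > vec[7*s + 15] - 14 ∧ 7*s > -14)


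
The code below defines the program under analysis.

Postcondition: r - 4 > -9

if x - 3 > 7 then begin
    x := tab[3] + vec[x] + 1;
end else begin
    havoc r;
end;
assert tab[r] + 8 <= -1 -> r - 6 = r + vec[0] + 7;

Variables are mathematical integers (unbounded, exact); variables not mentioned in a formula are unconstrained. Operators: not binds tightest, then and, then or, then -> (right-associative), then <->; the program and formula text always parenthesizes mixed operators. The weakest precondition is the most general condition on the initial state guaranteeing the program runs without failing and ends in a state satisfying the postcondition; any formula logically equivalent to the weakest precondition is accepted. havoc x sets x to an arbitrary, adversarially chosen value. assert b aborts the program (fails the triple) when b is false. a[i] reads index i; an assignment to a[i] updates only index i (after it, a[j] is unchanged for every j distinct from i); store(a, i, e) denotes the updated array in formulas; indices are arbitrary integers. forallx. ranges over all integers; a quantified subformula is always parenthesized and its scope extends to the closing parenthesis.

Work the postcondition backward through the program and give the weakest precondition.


Working backward. After the program, the postcondition r - 4 > -9 must hold; in canonical form it is r > -5.
Before assert tab[r] + 8 <= -1 -> r - 6 = r + vec[0] + 7: (tab[r] <= -9 -> vec[0] = -13) and r > -5
Then branch requires (tab[r] <= -9 -> vec[0] = -13) and r > -5; else branch requires forall r_1. ((tab[r_1] <= -9 -> vec[0] = -13) and r_1 > -5).
Before the if: (x > 10 -> ((tab[r] <= -9 -> vec[0] = -13) and r > -5)) and ((not (x > 10)) -> (forall r_1. ((tab[r_1] <= -9 -> vec[0] = -13) and r_1 > -5)))
Answer: WP = (x > 10 -> ((tab[r] <= -9 -> vec[0] = -13) and r > -5)) and ((not (x > 10)) -> (forall r_1. ((tab[r_1] <= -9 -> vec[0] = -13) and r_1 > -5)))


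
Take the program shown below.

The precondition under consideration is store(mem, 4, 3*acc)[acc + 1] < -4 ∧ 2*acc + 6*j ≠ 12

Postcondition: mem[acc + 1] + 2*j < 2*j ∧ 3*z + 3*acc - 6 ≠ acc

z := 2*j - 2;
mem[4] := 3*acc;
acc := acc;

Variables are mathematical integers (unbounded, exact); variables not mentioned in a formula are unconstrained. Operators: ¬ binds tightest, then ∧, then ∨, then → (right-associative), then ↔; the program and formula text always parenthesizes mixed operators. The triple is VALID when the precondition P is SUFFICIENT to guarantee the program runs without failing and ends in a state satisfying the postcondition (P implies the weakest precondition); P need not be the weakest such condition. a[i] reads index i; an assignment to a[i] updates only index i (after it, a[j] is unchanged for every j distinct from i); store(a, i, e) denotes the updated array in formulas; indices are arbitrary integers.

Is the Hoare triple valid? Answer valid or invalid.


Working backward. After the program, the postcondition mem[acc + 1] + 2*j < 2*j ∧ 3*z + 3*acc - 6 ≠ acc must hold; in canonical form it is mem[acc + 1] < 0 ∧ 2*acc + 3*z ≠ 6.
Before acc := acc: mem[acc + 1] < 0 ∧ 2*acc + 3*z ≠ 6
Before mem[4] := 3*acc: store(mem, 4, 3*acc)[acc + 1] < 0 ∧ 2*acc + 3*z ≠ 6
Before z := 2*j - 2: store(mem, 4, 3*acc)[acc + 1] < 0 ∧ 2*acc + 6*j ≠ 12
The weakest precondition is store(mem, 4, 3*acc)[acc + 1] < 0 ∧ 2*acc + 6*j ≠ 12.
Check whether store(mem, 4, 3*acc)[acc + 1] < -4 ∧ 2*acc + 6*j ≠ 12 implies it.
Every state satisfying the precondition satisfies the weakest precondition: the implication holds.
Answer: valid


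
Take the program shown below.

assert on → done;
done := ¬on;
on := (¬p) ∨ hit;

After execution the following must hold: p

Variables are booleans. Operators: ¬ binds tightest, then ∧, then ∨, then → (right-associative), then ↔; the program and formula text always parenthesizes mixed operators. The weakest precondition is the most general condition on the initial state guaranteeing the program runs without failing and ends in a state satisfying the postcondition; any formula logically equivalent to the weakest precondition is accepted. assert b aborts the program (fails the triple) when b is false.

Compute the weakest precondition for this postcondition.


Working backward. After the program, p must hold.
Before on := (¬p) ∨ hit: p
Before done := ¬on: p
Before assert on → done: (on → done) ∧ p
Answer: WP = (on → done) ∧ p


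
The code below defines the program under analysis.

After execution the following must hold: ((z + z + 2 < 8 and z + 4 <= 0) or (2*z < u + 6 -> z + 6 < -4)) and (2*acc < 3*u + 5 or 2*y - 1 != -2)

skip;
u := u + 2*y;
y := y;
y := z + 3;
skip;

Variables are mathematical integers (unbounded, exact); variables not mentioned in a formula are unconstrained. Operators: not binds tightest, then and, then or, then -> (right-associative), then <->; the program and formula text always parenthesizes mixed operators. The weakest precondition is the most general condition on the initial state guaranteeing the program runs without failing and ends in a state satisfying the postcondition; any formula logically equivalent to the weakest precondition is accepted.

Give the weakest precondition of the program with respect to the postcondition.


Working backward. After the program, the postcondition ((z + z + 2 < 8 and z + 4 <= 0) or (2*z < u + 6 -> z + 6 < -4)) and (2*acc < 3*u + 5 or 2*y - 1 != -2) must hold; in canonical form it is ((2*z < 6 and z <= -4) or (2*z < u + 6 -> z < -10)) and (2*acc < 3*u + 5 or 2*y != -1).
Before skip: ((2*z < 6 and z <= -4) or (2*z < u + 6 -> z < -10)) and (2*acc < 3*u + 5 or 2*y != -1)
Before y := z + 3: ((2*z < 6 and z <= -4) or (2*z < u + 6 -> z < -10)) and (2*acc < 3*u + 5 or 2*z != -7)
Before y := y: ((2*z < 6 and z <= -4) or (2*z < u + 6 -> z < -10)) and (2*acc < 3*u + 5 or 2*z != -7)
Before u := u + 2*y: ((2*z < 6 and z <= -4) or (2*z < u + 2*y + 6 -> z < -10)) and (2*acc < 3*u + 6*y + 5 or 2*z != -7)
Before skip: ((2*z < 6 and z <= -4) or (2*z < u + 2*y + 6 -> z < -10)) and (2*acc < 3*u + 6*y + 5 or 2*z != -7)
Answer: WP = ((2*z < 6 and z <= -4) or (2*z < u + 2*y + 6 -> z < -10)) and (2*acc < 3*u + 6*y + 5 or 2*z != -7)


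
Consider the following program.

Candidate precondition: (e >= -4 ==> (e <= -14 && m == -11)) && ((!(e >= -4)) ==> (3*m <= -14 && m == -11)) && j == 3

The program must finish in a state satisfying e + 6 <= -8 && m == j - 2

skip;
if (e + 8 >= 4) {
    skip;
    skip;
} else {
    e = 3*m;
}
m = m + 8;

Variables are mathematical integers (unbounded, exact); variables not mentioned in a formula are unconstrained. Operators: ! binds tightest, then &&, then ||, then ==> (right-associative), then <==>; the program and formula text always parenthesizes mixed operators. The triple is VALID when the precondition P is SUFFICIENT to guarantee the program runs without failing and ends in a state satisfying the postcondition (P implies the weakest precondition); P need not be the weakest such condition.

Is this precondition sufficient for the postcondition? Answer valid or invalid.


Working backward. After the program, the postcondition e + 6 <= -8 && m == j - 2 must hold; in canonical form it is e <= -14 && m == j - 2.
Before m := m + 8: e <= -14 && m == j - 10
Then branch requires e <= -14 && m == j - 10; else branch requires 3*m <= -14 && m == j - 10.
Before the if: (e >= -4 ==> (e <= -14 && m == j - 10)) && ((!(e >= -4)) ==> (3*m <= -14 && m == j - 10))
Before skip: (e >= -4 ==> (e <= -14 && m == j - 10)) && ((!(e >= -4)) ==> (3*m <= -14 && m == j - 10))
The weakest precondition is (e >= -4 ==> (e <= -14 && m == j - 10)) && ((!(e >= -4)) ==> (3*m <= -14 && m == j - 10)).
Check whether (e >= -4 ==> (e <= -14 && m == -11)) && ((!(e >= -4)) ==> (3*m <= -14 && m == -11)) && j == 3 implies it.
Countermodel: at the initial state e = -5, j = 3, m = -11, the precondition holds but the weakest precondition fails.
Answer: invalid


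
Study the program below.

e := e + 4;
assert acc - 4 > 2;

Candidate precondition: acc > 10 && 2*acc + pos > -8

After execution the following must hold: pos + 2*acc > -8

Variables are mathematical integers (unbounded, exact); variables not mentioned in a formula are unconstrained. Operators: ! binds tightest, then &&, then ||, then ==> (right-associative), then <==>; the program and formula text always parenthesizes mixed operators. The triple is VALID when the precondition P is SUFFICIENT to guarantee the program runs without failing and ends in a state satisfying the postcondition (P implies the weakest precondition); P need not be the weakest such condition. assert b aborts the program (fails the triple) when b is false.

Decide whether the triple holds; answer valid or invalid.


Working backward. After the program, the postcondition pos + 2*acc > -8 must hold; in canonical form it is 2*acc + pos > -8.
Before assert acc - 4 > 2: acc > 6 && 2*acc + pos > -8
Before e := e + 4: acc > 6 && 2*acc + pos > -8
The weakest precondition is acc > 6 && 2*acc + pos > -8.
Check whether acc > 10 && 2*acc + pos > -8 implies it.
Every state satisfying the precondition satisfies the weakest precondition: the implication holds.
Answer: valid


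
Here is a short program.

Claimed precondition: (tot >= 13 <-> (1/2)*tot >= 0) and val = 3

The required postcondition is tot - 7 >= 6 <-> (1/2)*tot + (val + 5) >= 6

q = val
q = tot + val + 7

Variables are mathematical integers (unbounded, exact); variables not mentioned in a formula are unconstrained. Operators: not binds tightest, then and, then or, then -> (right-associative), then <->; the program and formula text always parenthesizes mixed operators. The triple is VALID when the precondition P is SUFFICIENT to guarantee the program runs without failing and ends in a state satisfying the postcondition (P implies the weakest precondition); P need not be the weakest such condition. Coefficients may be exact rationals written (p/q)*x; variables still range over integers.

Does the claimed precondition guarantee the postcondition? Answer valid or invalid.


Working backward. After the program, the postcondition tot - 7 >= 6 <-> (1/2)*tot + (val + 5) >= 6 must hold; in canonical form it is tot >= 13 <-> (1/2)*tot + val >= 1.
Before q := tot + val + 7: tot >= 13 <-> (1/2)*tot + val >= 1
Before q := val: tot >= 13 <-> (1/2)*tot + val >= 1
The weakest precondition is tot >= 13 <-> (1/2)*tot + val >= 1.
Check whether (tot >= 13 <-> (1/2)*tot >= 0) and val = 3 implies it.
Countermodel: at the initial state tot = -1, val = 3, the precondition holds but the weakest precondition fails.
Answer: invalid


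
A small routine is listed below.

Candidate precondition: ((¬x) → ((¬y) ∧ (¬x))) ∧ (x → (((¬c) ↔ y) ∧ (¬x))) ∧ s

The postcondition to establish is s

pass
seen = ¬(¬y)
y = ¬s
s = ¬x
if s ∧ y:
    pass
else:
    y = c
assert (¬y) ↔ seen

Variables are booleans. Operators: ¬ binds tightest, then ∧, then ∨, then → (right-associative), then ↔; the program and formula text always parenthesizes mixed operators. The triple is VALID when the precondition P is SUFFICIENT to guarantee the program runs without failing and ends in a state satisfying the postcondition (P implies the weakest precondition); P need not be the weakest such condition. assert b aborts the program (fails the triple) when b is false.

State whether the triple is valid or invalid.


Working backward. After the program, s must hold.
Before assert (¬y) ↔ seen: ((¬y) ↔ seen) ∧ s
Then branch requires ((¬y) ↔ seen) ∧ s; else branch requires ((¬c) ↔ seen) ∧ s.
Before the if: ((s ∧ y) → (((¬y) ↔ seen) ∧ s)) ∧ ((¬(s ∧ y)) → (((¬c) ↔ seen) ∧ s))
Before s := ¬x: (((¬x) ∧ y) → (((¬y) ↔ seen) ∧ (¬x))) ∧ ((¬((¬x) ∧ y)) → (((¬c) ↔ seen) ∧ (¬x)))
Before y := ¬s: (((¬x) ∧ (¬s)) → ((s ↔ seen) ∧ (¬x))) ∧ ((¬((¬x) ∧ (¬s))) → (((¬c) ↔ seen) ∧ (¬x)))
Before seen := ¬(¬y): (((¬x) ∧ (¬s)) → ((s ↔ y) ∧ (¬x))) ∧ ((¬((¬x) ∧ (¬s))) → (((¬c) ↔ y) ∧ (¬x)))
Before skip: (((¬x) ∧ (¬s)) → ((s ↔ y) ∧ (¬x))) ∧ ((¬((¬x) ∧ (¬s))) → (((¬c) ↔ y) ∧ (¬x)))
The weakest precondition is (((¬x) ∧ (¬s)) → ((s ↔ y) ∧ (¬x))) ∧ ((¬((¬x) ∧ (¬s))) → (((¬c) ↔ y) ∧ (¬x))).
Check whether ((¬x) → ((¬y) ∧ (¬x))) ∧ (x → (((¬c) ↔ y) ∧ (¬x))) ∧ s implies it.
Countermodel: at the initial state c = false, s = true, x = false, y = false, the precondition holds but the weakest precondition fails.
Answer: invalid


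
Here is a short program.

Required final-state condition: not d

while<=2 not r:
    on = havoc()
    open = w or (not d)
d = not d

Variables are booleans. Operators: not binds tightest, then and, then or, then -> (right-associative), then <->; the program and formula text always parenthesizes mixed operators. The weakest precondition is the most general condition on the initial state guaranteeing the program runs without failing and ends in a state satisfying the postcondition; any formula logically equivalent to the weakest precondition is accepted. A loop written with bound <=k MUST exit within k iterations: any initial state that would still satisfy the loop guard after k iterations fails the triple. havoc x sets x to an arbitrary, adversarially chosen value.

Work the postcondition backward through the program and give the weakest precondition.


Working backward. After the program, not d must hold.
Before d := not d: d
Before the loop (bound <=2), unroll the exhaustion recursion (WP_0 = exit-now case; WP_j = one more guarded iteration, up to j = 2):
  WP_0: r and d
  WP_1: ((not r) -> (r and d)) and (r -> d)
  WP_2: ((not r) -> (((not r) -> (r and d)) and (r -> d))) and (r -> d)
So before the loop: ((not r) -> (((not r) -> (r and d)) and (r -> d))) and (r -> d)
Answer: WP = ((not r) -> (((not r) -> (r and d)) and (r -> d))) and (r -> d)


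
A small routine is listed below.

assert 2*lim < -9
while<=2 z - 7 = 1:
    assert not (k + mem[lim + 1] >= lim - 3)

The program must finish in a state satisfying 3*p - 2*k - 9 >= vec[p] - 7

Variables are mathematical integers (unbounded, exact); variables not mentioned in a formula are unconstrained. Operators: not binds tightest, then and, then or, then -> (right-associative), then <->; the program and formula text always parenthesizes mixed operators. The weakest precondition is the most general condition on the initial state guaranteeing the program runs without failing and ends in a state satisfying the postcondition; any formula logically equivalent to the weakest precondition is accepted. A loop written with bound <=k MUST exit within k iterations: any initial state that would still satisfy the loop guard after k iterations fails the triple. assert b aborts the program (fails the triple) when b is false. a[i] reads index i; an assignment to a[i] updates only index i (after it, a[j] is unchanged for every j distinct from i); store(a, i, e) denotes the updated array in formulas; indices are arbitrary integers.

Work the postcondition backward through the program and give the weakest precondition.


Working backward. After the program, the postcondition 3*p - 2*k - 9 >= vec[p] - 7 must hold; in canonical form it is 3*p >= vec[p] + 2*k + 2.
Before the loop (bound <=2), unroll the exhaustion recursion (WP_0 = exit-now case; WP_j = one more guarded iteration, up to j = 2):
  WP_0: (not (z = 8)) and 3*p >= vec[p] + 2*k + 2
  WP_1: (z = 8 -> ((not (mem[lim + 1] + k >= lim - 3)) and (not (z = 8)) and 3*p >= vec[p] + 2*k + 2)) and ((not (z = 8)) -> 3*p >= vec[p] + 2*k + 2)
  WP_2: (z = 8 -> ((not (mem[lim + 1] + k >= lim - 3)) and (z = 8 -> ((not (mem[lim + 1] + k >= lim - 3)) and (not (z = 8)) and 3*p >= vec[p] + 2*k + 2)) and ((not (z = 8)) -> 3*p >= vec[p] + 2*k + 2))) and ((not (z = 8)) -> 3*p >= vec[p] + 2*k + 2)
So before the loop: (z = 8 -> ((not (mem[lim + 1] + k >= lim - 3)) and (z = 8 -> ((not (mem[lim + 1] + k >= lim - 3)) and (not (z = 8)) and 3*p >= vec[p] + 2*k + 2)) and ((not (z = 8)) -> 3*p >= vec[p] + 2*k + 2))) and ((not (z = 8)) -> 3*p >= vec[p] + 2*k + 2)
Before assert 2*lim < -9: 2*lim < -9 and (z = 8 -> ((not (mem[lim + 1] + k >= lim - 3)) and (z = 8 -> ((not (mem[lim + 1] + k >= lim - 3)) and (not (z = 8)) and 3*p >= vec[p] + 2*k + 2)) and ((not (z = 8)) -> 3*p >= vec[p] + 2*k + 2))) and ((not (z = 8)) -> 3*p >= vec[p] + 2*k + 2)
Answer: WP = 2*lim < -9 and (z = 8 -> ((not (mem[lim + 1] + k >= lim - 3)) and (z = 8 -> ((not (mem[lim + 1] + k >= lim - 3)) and (not (z = 8)) and 3*p >= vec[p] + 2*k + 2)) and ((not (z = 8)) -> 3*p >= vec[p] + 2*k + 2))) and ((not (z = 8)) -> 3*p >= vec[p] + 2*k + 2)


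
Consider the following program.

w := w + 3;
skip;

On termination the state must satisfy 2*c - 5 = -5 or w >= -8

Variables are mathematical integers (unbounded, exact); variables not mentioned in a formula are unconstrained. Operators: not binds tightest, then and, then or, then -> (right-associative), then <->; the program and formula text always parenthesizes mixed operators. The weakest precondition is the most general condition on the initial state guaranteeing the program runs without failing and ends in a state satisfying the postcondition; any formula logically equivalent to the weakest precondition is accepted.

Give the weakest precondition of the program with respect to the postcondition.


Working backward. After the program, the postcondition 2*c - 5 = -5 or w >= -8 must hold; in canonical form it is 2*c = 0 or w >= -8.
Before skip: 2*c = 0 or w >= -8
Before w := w + 3: 2*c = 0 or w >= -11
Answer: WP = 2*c = 0 or w >= -11


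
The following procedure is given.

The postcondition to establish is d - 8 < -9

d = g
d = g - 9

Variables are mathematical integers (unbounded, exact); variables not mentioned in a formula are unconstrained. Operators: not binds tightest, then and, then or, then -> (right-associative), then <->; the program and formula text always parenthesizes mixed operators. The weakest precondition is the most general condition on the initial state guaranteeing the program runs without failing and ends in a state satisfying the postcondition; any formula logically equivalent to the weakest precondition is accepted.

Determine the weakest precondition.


Working backward. After the program, the postcondition d - 8 < -9 must hold; in canonical form it is d < -1.
Before d := g - 9: g < 8
Before d := g: g < 8
Answer: WP = g < 8


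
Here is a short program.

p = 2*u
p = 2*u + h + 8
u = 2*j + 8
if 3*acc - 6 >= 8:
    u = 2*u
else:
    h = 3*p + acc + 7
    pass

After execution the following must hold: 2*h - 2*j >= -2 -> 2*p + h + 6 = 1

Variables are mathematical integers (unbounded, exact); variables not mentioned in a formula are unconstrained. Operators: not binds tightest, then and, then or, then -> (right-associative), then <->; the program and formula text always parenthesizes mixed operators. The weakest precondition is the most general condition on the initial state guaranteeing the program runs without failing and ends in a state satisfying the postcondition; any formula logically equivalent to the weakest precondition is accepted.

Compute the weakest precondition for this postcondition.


Working backward. After the program, the postcondition 2*h - 2*j >= -2 -> 2*p + h + 6 = 1 must hold; in canonical form it is 2*h >= 2*j - 2 -> h + 2*p = -5.
Then branch requires 2*h >= 2*j - 2 -> h + 2*p = -5; else branch requires 2*acc + 6*p >= 2*j - 16 -> acc + 5*p = -12.
Before the if: (3*acc >= 14 -> (2*h >= 2*j - 2 -> h + 2*p = -5)) and ((not (3*acc >= 14)) -> (2*acc + 6*p >= 2*j - 16 -> acc + 5*p = -12))
Before u := 2*j + 8: (3*acc >= 14 -> (2*h >= 2*j - 2 -> h + 2*p = -5)) and ((not (3*acc >= 14)) -> (2*acc + 6*p >= 2*j - 16 -> acc + 5*p = -12))
Before p := 2*u + h + 8: (3*acc >= 14 -> (2*h >= 2*j - 2 -> 3*h + 4*u = -21)) and ((not (3*acc >= 14)) -> (2*acc + 6*h + 12*u >= 2*j - 64 -> acc + 5*h + 10*u = -52))
Before p := 2*u: (3*acc >= 14 -> (2*h >= 2*j - 2 -> 3*h + 4*u = -21)) and ((not (3*acc >= 14)) -> (2*acc + 6*h + 12*u >= 2*j - 64 -> acc + 5*h + 10*u = -52))
Answer: WP = (3*acc >= 14 -> (2*h >= 2*j - 2 -> 3*h + 4*u = -21)) and ((not (3*acc >= 14)) -> (2*acc + 6*h + 12*u >= 2*j - 64 -> acc + 5*h + 10*u = -52))


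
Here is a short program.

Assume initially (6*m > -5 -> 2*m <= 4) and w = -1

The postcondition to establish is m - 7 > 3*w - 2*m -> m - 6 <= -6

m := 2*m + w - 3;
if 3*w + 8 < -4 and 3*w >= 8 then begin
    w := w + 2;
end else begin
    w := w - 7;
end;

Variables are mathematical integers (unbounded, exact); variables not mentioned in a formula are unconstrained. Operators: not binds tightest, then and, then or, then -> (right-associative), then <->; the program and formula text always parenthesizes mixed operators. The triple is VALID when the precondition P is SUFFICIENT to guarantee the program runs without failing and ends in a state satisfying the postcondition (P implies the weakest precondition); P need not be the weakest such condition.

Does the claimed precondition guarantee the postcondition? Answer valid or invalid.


Working backward. After the program, the postcondition m - 7 > 3*w - 2*m -> m - 6 <= -6 must hold; in canonical form it is 3*m > 3*w + 7 -> m <= 0.
Then branch requires 3*m > 3*w + 13 -> m <= 0; else branch requires 3*m > 3*w - 14 -> m <= 0.
Before the if: ((3*w < -12 and 3*w >= 8) -> (3*m > 3*w + 13 -> m <= 0)) and ((not (3*w < -12 and 3*w >= 8)) -> (3*m > 3*w - 14 -> m <= 0))
Before m := 2*m + w - 3: ((3*w < -12 and 3*w >= 8) -> (6*m > 22 -> 2*m + w <= 3)) and ((not (3*w < -12 and 3*w >= 8)) -> (6*m > -5 -> 2*m + w <= 3))
The weakest precondition is ((3*w < -12 and 3*w >= 8) -> (6*m > 22 -> 2*m + w <= 3)) and ((not (3*w < -12 and 3*w >= 8)) -> (6*m > -5 -> 2*m + w <= 3)).
Check whether (6*m > -5 -> 2*m <= 4) and w = -1 implies it.
Every state satisfying the precondition satisfies the weakest precondition: the implication holds.
Answer: valid


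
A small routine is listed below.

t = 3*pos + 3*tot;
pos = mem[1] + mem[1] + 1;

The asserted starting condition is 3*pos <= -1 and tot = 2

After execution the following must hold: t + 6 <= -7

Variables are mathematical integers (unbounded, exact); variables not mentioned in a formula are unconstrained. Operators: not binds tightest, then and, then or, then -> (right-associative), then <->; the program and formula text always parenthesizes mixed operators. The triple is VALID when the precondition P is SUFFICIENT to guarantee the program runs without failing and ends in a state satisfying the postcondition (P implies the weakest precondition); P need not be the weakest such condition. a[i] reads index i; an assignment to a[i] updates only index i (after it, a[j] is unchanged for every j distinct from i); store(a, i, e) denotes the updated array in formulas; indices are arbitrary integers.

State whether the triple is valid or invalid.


Working backward. After the program, the postcondition t + 6 <= -7 must hold; in canonical form it is t <= -13.
Before pos := mem[1] + mem[1] + 1: t <= -13
Before t := 3*pos + 3*tot: 3*pos + 3*tot <= -13
The weakest precondition is 3*pos + 3*tot <= -13.
Check whether 3*pos <= -1 and tot = 2 implies it.
Countermodel: at the initial state pos = -6, tot = 2, the precondition holds but the weakest precondition fails.
Answer: invalid


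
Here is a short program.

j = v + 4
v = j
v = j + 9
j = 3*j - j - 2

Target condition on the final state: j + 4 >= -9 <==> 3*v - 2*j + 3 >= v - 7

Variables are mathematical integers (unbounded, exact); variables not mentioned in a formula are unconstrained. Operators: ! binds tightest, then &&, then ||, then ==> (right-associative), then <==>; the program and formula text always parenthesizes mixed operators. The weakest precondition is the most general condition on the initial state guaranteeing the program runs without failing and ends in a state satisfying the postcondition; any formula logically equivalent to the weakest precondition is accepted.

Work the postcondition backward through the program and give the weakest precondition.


Working backward. After the program, the postcondition j + 4 >= -9 <==> 3*v - 2*j + 3 >= v - 7 must hold; in canonical form it is j >= -13 <==> 2*v >= 2*j - 10.
Before j := 3*j - j - 2: 2*j >= -11 <==> 2*v >= 4*j - 14
Before v := j + 9: 2*j >= -11 <==> 2*j <= 32
Before v := j: 2*j >= -11 <==> 2*j <= 32
Before j := v + 4: 2*v >= -19 <==> 2*v <= 24
Answer: WP = 2*v >= -19 <==> 2*v <= 24


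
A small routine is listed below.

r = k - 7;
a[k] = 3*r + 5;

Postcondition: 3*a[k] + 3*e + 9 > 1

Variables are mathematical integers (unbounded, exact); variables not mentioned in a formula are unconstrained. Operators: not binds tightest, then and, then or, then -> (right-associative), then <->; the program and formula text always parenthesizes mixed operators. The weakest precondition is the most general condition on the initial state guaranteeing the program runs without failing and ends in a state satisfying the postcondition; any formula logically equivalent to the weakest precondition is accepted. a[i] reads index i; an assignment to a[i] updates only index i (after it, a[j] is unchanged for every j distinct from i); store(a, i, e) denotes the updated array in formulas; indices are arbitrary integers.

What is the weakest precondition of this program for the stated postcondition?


Working backward. After the program, the postcondition 3*a[k] + 3*e + 9 > 1 must hold; in canonical form it is 3*a[k] + 3*e > -8.
Before a[k] := 3*r + 5: 3*store(a, k, 3*r + 5)[k] + 3*e > -8
Before r := k - 7: 3*store(a, k, 3*k - 16)[k] + 3*e > -8
Answer: WP = 3*store(a, k, 3*k - 16)[k] + 3*e > -8


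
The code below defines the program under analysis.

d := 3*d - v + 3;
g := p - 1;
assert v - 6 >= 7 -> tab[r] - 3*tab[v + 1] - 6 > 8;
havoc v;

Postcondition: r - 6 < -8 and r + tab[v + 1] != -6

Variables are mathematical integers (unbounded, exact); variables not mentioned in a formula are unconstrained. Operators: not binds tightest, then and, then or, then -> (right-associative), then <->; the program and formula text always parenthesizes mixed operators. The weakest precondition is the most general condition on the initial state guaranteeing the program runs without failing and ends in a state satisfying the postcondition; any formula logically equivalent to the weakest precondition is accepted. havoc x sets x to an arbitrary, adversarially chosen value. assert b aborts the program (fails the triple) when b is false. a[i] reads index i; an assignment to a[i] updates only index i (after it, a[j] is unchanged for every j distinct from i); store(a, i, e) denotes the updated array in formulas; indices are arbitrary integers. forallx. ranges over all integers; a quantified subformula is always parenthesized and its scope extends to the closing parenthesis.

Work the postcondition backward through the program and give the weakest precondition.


Working backward. After the program, the postcondition r - 6 < -8 and r + tab[v + 1] != -6 must hold; in canonical form it is r < -2 and tab[v + 1] + r != -6.
Before havoc v: forall v_1. (r < -2 and tab[v_1 + 1] + r != -6)
Before assert v - 6 >= 7 -> tab[r] - 3*tab[v + 1] - 6 > 8: (v >= 13 -> tab[r] > 3*tab[v + 1] + 14) and (forall v_1. (r < -2 and tab[v_1 + 1] + r != -6))
Before g := p - 1: (v >= 13 -> tab[r] > 3*tab[v + 1] + 14) and (forall v_1. (r < -2 and tab[v_1 + 1] + r != -6))
Before d := 3*d - v + 3: (v >= 13 -> tab[r] > 3*tab[v + 1] + 14) and (forall v_1. (r < -2 and tab[v_1 + 1] + r != -6))
Answer: WP = (v >= 13 -> tab[r] > 3*tab[v + 1] + 14) and (forall v_1. (r < -2 and tab[v_1 + 1] + r != -6))


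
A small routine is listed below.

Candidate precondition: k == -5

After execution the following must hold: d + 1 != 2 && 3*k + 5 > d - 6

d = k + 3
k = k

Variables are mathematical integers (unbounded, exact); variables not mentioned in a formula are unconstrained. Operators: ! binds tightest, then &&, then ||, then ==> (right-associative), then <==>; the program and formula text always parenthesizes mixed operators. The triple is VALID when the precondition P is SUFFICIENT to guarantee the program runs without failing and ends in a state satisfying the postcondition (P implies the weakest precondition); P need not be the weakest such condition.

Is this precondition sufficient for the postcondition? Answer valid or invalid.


Working backward. After the program, the postcondition d + 1 != 2 && 3*k + 5 > d - 6 must hold; in canonical form it is d != 1 && 3*k > d - 11.
Before k := k: d != 1 && 3*k > d - 11
Before d := k + 3: k != -2 && 2*k > -8
The weakest precondition is k != -2 && 2*k > -8.
Check whether k == -5 implies it.
Countermodel: at the initial state k = -5, the precondition holds but the weakest precondition fails.
Answer: invalid


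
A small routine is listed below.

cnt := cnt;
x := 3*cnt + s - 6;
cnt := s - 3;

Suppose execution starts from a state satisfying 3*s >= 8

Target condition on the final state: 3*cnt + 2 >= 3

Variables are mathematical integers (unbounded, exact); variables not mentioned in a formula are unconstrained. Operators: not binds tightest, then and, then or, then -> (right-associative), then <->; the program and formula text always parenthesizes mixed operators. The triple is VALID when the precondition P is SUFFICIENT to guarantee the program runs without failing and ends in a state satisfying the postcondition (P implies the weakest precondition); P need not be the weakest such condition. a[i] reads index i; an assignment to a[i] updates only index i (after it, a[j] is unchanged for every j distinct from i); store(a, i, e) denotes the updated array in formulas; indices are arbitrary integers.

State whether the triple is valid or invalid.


Working backward. After the program, the postcondition 3*cnt + 2 >= 3 must hold; in canonical form it is 3*cnt >= 1.
Before cnt := s - 3: 3*s >= 10
Before x := 3*cnt + s - 6: 3*s >= 10
Before cnt := cnt: 3*s >= 10
The weakest precondition is 3*s >= 10.
Check whether 3*s >= 8 implies it.
Countermodel: at the initial state s = 3, the precondition holds but the weakest precondition fails.
Answer: invalid


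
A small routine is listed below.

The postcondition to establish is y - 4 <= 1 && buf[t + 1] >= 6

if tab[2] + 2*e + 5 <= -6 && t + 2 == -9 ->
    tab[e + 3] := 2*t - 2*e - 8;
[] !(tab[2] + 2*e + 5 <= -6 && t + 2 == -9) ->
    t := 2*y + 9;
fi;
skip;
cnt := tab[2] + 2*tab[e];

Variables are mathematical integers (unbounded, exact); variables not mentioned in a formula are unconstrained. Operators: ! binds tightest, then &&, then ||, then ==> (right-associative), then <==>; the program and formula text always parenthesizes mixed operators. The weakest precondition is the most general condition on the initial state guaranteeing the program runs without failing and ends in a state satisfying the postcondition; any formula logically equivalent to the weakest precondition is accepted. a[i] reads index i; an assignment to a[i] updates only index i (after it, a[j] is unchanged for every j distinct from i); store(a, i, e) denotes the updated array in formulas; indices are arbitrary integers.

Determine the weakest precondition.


Working backward. After the program, the postcondition y - 4 <= 1 && buf[t + 1] >= 6 must hold; in canonical form it is y <= 5 && buf[t + 1] >= 6.
Before cnt := tab[2] + 2*tab[e]: y <= 5 && buf[t + 1] >= 6
Before skip: y <= 5 && buf[t + 1] >= 6
Then branch requires y <= 5 && buf[t + 1] >= 6; else branch requires y <= 5 && buf[2*y + 10] >= 6.
Before the if: ((tab[2] + 2*e <= -11 && t == -11) ==> (y <= 5 && buf[t + 1] >= 6)) && ((!(tab[2] + 2*e <= -11 && t == -11)) ==> (y <= 5 && buf[2*y + 10] >= 6))
Answer: WP = ((tab[2] + 2*e <= -11 && t == -11) ==> (y <= 5 && buf[t + 1] >= 6)) && ((!(tab[2] + 2*e <= -11 && t == -11)) ==> (y <= 5 && buf[2*y + 10] >= 6))


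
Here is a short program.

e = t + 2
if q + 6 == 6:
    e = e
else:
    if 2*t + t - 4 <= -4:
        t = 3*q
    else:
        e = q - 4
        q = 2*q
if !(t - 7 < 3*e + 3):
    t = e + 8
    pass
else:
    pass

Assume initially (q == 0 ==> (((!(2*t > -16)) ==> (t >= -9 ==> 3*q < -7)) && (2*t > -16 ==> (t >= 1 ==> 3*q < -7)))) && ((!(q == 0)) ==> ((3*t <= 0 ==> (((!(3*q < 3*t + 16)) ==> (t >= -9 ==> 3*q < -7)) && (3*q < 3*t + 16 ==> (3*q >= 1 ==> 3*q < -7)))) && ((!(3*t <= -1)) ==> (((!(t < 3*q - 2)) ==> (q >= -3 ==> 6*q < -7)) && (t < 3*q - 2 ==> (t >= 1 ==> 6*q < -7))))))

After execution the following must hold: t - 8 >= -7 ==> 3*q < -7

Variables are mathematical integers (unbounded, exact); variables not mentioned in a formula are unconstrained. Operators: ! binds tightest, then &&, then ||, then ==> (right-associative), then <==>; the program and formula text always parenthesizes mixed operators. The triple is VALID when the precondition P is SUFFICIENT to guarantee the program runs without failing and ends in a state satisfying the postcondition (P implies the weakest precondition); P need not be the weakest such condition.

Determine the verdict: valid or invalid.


Working backward. After the program, the postcondition t - 8 >= -7 ==> 3*q < -7 must hold; in canonical form it is t >= 1 ==> 3*q < -7.
Then branch requires e >= -7 ==> 3*q < -7; else branch requires t >= 1 ==> 3*q < -7.
Before the if: ((!(t < 3*e + 10)) ==> (e >= -7 ==> 3*q < -7)) && (t < 3*e + 10 ==> (t >= 1 ==> 3*q < -7))
Then branch requires ((!(t < 3*e + 10)) ==> (e >= -7 ==> 3*q < -7)) && (t < 3*e + 10 ==> (t >= 1 ==> 3*q < -7)); else branch requires (3*t <= 0 ==> (((!(3*q < 3*e + 10)) ==> (e >= -7 ==> 3*q < -7)) && (3*q < 3*e + 10 ==> (3*q >= 1 ==> 3*q < -7)))) && ((!(3*t <= 0)) ==> (((!(t < 3*q - 2)) ==> (q >= -3 ==> 6*q < -7)) && (t < 3*q - 2 ==> (t >= 1 ==> 6*q < -7)))).
Before the if: (q == 0 ==> (((!(t < 3*e + 10)) ==> (e >= -7 ==> 3*q < -7)) && (t < 3*e + 10 ==> (t >= 1 ==> 3*q < -7)))) && ((!(q == 0)) ==> ((3*t <= 0 ==> (((!(3*q < 3*e + 10)) ==> (e >= -7 ==> 3*q < -7)) && (3*q < 3*e + 10 ==> (3*q >= 1 ==> 3*q < -7)))) && ((!(3*t <= 0)) ==> (((!(t < 3*q - 2)) ==> (q >= -3 ==> 6*q < -7)) && (t < 3*q - 2 ==> (t >= 1 ==> 6*q < -7))))))
Before e := t + 2: (q == 0 ==> (((!(2*t > -16)) ==> (t >= -9 ==> 3*q < -7)) && (2*t > -16 ==> (t >= 1 ==> 3*q < -7)))) && ((!(q == 0)) ==> ((3*t <= 0 ==> (((!(3*q < 3*t + 16)) ==> (t >= -9 ==> 3*q < -7)) && (3*q < 3*t + 16 ==> (3*q >= 1 ==> 3*q < -7)))) && ((!(3*t <= 0)) ==> (((!(t < 3*q - 2)) ==> (q >= -3 ==> 6*q < -7)) && (t < 3*q - 2 ==> (t >= 1 ==> 6*q < -7))))))
The weakest precondition is (q == 0 ==> (((!(2*t > -16)) ==> (t >= -9 ==> 3*q < -7)) && (2*t > -16 ==> (t >= 1 ==> 3*q < -7)))) && ((!(q == 0)) ==> ((3*t <= 0 ==> (((!(3*q < 3*t + 16)) ==> (t >= -9 ==> 3*q < -7)) && (3*q < 3*t + 16 ==> (3*q >= 1 ==> 3*q < -7)))) && ((!(3*t <= 0)) ==> (((!(t < 3*q - 2)) ==> (q >= -3 ==> 6*q < -7)) && (t < 3*q - 2 ==> (t >= 1 ==> 6*q < -7)))))).
Check whether (q == 0 ==> (((!(2*t > -16)) ==> (t >= -9 ==> 3*q < -7)) && (2*t > -16 ==> (t >= 1 ==> 3*q < -7)))) && ((!(q == 0)) ==> ((3*t <= 0 ==> (((!(3*q < 3*t + 16)) ==> (t >= -9 ==> 3*q < -7)) && (3*q < 3*t + 16 ==> (3*q >= 1 ==> 3*q < -7)))) && ((!(3*t <= -1)) ==> (((!(t < 3*q - 2)) ==> (q >= -3 ==> 6*q < -7)) && (t < 3*q - 2 ==> (t >= 1 ==> 6*q < -7)))))) implies it.
Every state satisfying the precondition satisfies the weakest precondition: the implication holds.
Answer: valid
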